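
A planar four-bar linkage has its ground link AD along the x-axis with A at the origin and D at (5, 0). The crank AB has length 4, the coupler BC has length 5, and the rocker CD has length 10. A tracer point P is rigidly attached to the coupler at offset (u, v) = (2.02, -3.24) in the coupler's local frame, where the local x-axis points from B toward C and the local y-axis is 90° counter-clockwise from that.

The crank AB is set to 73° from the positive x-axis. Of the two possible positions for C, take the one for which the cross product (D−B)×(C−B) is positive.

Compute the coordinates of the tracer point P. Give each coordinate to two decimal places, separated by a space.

3.89 6.50

A=(0,0), D=(5.00,0)
B = A + 4.00·(cos73°, sin73°) = (1.1695, 3.8252)
|BD| = 5.4134
circle(B,5.00) ∩ circle(D,10.00): a=-4.2205, h=2.6809
  candidates: C₊=(0.0774,8.7045) cross=14.513; C₋=(-3.7113,4.9105) cross=-14.513
  mode + wants cross > 0 → take C=(0.0774,8.7045) (cross=14.513)
ex = (C−B)/|BC| = (-0.2184,0.9759); ey = (-0.9759,-0.2184)
P = B + 2.02·ex + -3.24·ey = (3.8901,6.5041)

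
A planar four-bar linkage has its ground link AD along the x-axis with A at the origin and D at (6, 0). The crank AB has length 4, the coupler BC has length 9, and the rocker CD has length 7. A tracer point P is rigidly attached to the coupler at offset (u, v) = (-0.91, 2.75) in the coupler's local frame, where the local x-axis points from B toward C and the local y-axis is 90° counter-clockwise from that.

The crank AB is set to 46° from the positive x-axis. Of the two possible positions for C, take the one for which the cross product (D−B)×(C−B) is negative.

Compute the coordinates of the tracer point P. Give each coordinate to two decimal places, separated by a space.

5.55 3.73

A=(0,0), D=(6.00,0)
B = A + 4.00·(cos46°, sin46°) = (2.7786, 2.8774)
|BD| = 4.3193
circle(B,9.00) ∩ circle(D,7.00): a=5.8640, h=6.8274
  candidates: C₊=(11.7002,4.0630) cross=29.490; C₋=(2.6038,-6.1209) cross=-29.490
  mode - wants cross < 0 → take C=(2.6038,-6.1209) (cross=-29.490)
ex = (C−B)/|BC| = (-0.0194,-0.9998); ey = (0.9998,-0.0194)
P = B + -0.91·ex + 2.75·ey = (5.5458,3.7338)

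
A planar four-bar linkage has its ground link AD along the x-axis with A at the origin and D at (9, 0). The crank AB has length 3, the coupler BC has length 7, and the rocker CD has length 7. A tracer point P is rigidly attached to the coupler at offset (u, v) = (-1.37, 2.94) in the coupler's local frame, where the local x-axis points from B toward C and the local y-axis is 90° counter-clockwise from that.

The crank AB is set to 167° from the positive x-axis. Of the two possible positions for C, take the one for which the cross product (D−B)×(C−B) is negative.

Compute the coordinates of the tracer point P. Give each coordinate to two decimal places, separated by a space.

-2.38 3.87

A=(0,0), D=(9.00,0)
B = A + 3.00·(cos167°, sin167°) = (-2.9231, 0.6749)
|BD| = 11.9422
circle(B,7.00) ∩ circle(D,7.00): a=5.9711, h=3.6532
  candidates: C₊=(3.2449,3.9848) cross=43.627; C₋=(2.8320,-3.3100) cross=-43.627
  mode - wants cross < 0 → take C=(2.8320,-3.3100) (cross=-43.627)
ex = (C−B)/|BC| = (0.8222,-0.5693); ey = (0.5693,0.8222)
P = B + -1.37·ex + 2.94·ey = (-2.3758,3.8719)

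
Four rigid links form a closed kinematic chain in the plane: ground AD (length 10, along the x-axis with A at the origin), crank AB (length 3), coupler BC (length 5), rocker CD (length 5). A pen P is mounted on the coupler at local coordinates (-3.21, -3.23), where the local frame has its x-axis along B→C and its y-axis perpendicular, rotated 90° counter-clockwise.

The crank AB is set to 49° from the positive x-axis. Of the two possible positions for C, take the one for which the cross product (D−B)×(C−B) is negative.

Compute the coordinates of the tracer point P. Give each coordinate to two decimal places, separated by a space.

-2.57 2.58

A=(0,0), D=(10.00,0)
B = A + 3.00·(cos49°, sin49°) = (1.9682, 2.2641)
|BD| = 8.3448
circle(B,5.00) ∩ circle(D,5.00): a=4.1724, h=2.7552
  candidates: C₊=(6.7316,3.7839) cross=22.991; C₋=(5.2366,-1.5197) cross=-22.991
  mode - wants cross < 0 → take C=(5.2366,-1.5197) (cross=-22.991)
ex = (C−B)/|BC| = (0.6537,-0.7568); ey = (0.7568,0.6537)
P = B + -3.21·ex + -3.23·ey = (-2.5745,2.5820)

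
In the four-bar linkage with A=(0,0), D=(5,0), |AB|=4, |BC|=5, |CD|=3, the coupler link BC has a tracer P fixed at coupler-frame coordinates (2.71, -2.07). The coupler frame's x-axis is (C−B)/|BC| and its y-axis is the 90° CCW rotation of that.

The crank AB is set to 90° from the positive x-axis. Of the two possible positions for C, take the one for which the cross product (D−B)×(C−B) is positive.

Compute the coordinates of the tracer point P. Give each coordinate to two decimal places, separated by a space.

A=(0,0), D=(5.00,0)
B = A + 4.00·(cos90°, sin90°) = (0.0000, 4.0000)
|BD| = 6.4031
circle(B,5.00) ∩ circle(D,3.00): a=4.4510, h=2.2779
  candidates: C₊=(4.8986,2.9983) cross=14.586; C₋=(2.0526,-0.5593) cross=-14.586
  mode + wants cross > 0 → take C=(4.8986,2.9983) (cross=14.586)
ex = (C−B)/|BC| = (0.9797,-0.2003); ey = (0.2003,0.9797)
P = B + 2.71·ex + -2.07·ey = (2.2403,1.4290)

2.24 1.43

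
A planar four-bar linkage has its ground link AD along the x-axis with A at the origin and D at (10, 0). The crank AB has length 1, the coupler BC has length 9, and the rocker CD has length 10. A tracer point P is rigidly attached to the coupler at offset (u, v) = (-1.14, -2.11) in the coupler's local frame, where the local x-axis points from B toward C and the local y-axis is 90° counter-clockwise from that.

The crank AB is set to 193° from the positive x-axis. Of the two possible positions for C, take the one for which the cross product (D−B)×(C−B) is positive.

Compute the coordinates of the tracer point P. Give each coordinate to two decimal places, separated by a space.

0.29 -2.26

A=(0,0), D=(10.00,0)
B = A + 1.00·(cos193°, sin193°) = (-0.9744, -0.2250)
|BD| = 10.9767
circle(B,9.00) ∩ circle(D,10.00): a=4.6229, h=7.7220
  candidates: C₊=(3.4893,7.5902) cross=84.762; C₋=(3.8058,-7.8506) cross=-84.762
  mode + wants cross > 0 → take C=(3.4893,7.5902) (cross=84.762)
ex = (C−B)/|BC| = (0.4960,0.8683); ey = (-0.8683,0.4960)
P = B + -1.14·ex + -2.11·ey = (0.2924,-2.2613)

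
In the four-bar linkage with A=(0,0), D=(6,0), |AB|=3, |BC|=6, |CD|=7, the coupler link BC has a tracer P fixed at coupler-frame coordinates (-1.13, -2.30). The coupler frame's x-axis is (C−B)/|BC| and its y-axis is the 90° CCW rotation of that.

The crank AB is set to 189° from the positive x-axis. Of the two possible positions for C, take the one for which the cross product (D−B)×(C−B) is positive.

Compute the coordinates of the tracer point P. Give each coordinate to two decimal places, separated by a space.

A=(0,0), D=(6.00,0)
B = A + 3.00·(cos189°, sin189°) = (-2.9631, -0.4693)
|BD| = 8.9753
circle(B,6.00) ∩ circle(D,7.00): a=3.7635, h=4.6729
  candidates: C₊=(0.5509,4.3940) cross=41.941; C₋=(1.0396,-4.9391) cross=-41.941
  mode + wants cross > 0 → take C=(0.5509,4.3940) (cross=41.941)
ex = (C−B)/|BC| = (0.5857,0.8106); ey = (-0.8106,0.5857)
P = B + -1.13·ex + -2.30·ey = (-1.7606,-2.7323)

-1.76 -2.73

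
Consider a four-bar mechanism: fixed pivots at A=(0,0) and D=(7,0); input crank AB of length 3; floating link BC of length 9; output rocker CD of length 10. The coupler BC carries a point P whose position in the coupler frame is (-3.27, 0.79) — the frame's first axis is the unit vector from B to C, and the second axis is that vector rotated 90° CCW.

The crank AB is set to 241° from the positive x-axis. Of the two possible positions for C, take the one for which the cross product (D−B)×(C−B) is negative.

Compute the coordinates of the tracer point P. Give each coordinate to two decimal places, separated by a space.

-2.90 0.41

A=(0,0), D=(7.00,0)
B = A + 3.00·(cos241°, sin241°) = (-1.4544, -2.6239)
|BD| = 8.8522
circle(B,9.00) ∩ circle(D,10.00): a=3.3529, h=8.3521
  candidates: C₊=(-0.7278,6.3468) cross=73.935; C₋=(4.2235,-9.6068) cross=-73.935
  mode - wants cross < 0 → take C=(4.2235,-9.6068) (cross=-73.935)
ex = (C−B)/|BC| = (0.6309,-0.7759); ey = (0.7759,0.6309)
P = B + -3.27·ex + 0.79·ey = (-2.9044,0.4117)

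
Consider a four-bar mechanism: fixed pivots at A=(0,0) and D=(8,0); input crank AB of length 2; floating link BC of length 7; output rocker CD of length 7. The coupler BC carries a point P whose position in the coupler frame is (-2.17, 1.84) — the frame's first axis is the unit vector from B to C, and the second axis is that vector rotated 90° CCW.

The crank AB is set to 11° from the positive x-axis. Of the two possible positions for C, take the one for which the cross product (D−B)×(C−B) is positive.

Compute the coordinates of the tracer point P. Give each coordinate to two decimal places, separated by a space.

A=(0,0), D=(8.00,0)
B = A + 2.00·(cos11°, sin11°) = (1.9633, 0.3816)
|BD| = 6.0488
circle(B,7.00) ∩ circle(D,7.00): a=3.0244, h=6.3129
  candidates: C₊=(5.3799,6.4912) cross=38.186; C₋=(4.5833,-6.1095) cross=-38.186
  mode + wants cross > 0 → take C=(5.3799,6.4912) (cross=38.186)
ex = (C−B)/|BC| = (0.4881,0.8728); ey = (-0.8728,0.4881)
P = B + -2.17·ex + 1.84·ey = (-0.7018,-0.6142)

-0.70 -0.61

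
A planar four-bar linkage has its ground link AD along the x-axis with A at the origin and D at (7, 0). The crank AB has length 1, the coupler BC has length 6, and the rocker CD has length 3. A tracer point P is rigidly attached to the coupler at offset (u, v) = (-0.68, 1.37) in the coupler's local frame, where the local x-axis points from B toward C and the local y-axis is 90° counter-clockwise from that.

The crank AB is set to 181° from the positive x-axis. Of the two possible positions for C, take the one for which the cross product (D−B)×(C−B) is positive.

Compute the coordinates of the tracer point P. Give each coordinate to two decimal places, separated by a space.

-2.08 1.06

A=(0,0), D=(7.00,0)
B = A + 1.00·(cos181°, sin181°) = (-0.9998, -0.0175)
|BD| = 7.9999
circle(B,6.00) ∩ circle(D,3.00): a=5.6875, h=1.9112
  candidates: C₊=(4.6834,1.9062) cross=15.290; C₋=(4.6918,-1.9163) cross=-15.290
  mode + wants cross > 0 → take C=(4.6834,1.9062) (cross=15.290)
ex = (C−B)/|BC| = (0.9472,0.3206); ey = (-0.3206,0.9472)
P = B + -0.68·ex + 1.37·ey = (-2.0832,1.0622)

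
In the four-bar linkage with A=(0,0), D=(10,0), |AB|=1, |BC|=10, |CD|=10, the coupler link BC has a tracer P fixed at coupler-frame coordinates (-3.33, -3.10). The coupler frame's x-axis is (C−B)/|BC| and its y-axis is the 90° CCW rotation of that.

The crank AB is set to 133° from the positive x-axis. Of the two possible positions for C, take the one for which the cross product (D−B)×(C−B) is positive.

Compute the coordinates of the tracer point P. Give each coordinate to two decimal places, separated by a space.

-0.15 -3.79

A=(0,0), D=(10.00,0)
B = A + 1.00·(cos133°, sin133°) = (-0.6820, 0.7314)
|BD| = 10.7070
circle(B,10.00) ∩ circle(D,10.00): a=5.3535, h=8.4463
  candidates: C₊=(5.2359,8.7923) cross=90.435; C₋=(4.0821,-8.0609) cross=-90.435
  mode + wants cross > 0 → take C=(5.2359,8.7923) (cross=90.435)
ex = (C−B)/|BC| = (0.5918,0.8061); ey = (-0.8061,0.5918)
P = B + -3.33·ex + -3.10·ey = (-0.1538,-3.7875)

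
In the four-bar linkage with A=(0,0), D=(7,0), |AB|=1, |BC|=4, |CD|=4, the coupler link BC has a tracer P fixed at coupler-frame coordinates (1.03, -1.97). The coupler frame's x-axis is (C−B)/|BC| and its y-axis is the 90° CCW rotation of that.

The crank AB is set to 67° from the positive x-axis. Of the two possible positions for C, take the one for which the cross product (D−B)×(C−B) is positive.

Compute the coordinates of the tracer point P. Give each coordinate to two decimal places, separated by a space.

2.17 -0.41

A=(0,0), D=(7.00,0)
B = A + 1.00·(cos67°, sin67°) = (0.3907, 0.9205)
|BD| = 6.6731
circle(B,4.00) ∩ circle(D,4.00): a=3.3365, h=2.2063
  candidates: C₊=(3.9997,2.6454) cross=14.722; C₋=(3.3910,-1.7249) cross=-14.722
  mode + wants cross > 0 → take C=(3.9997,2.6454) (cross=14.722)
ex = (C−B)/|BC| = (0.9022,0.4312); ey = (-0.4312,0.9022)
P = B + 1.03·ex + -1.97·ey = (2.1696,-0.4127)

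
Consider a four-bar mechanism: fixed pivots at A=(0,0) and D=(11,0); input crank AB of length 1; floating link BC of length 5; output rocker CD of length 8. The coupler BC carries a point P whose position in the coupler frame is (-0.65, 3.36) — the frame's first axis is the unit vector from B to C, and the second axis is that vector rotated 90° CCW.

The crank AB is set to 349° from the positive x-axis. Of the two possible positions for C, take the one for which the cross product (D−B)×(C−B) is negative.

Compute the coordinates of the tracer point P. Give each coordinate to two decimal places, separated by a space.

A=(0,0), D=(11.00,0)
B = A + 1.00·(cos349°, sin349°) = (0.9816, -0.1908)
|BD| = 10.0202
circle(B,5.00) ∩ circle(D,8.00): a=3.0640, h=3.9512
  candidates: C₊=(3.9699,3.8180) cross=39.591; C₋=(4.1203,-4.0829) cross=-39.591
  mode - wants cross < 0 → take C=(4.1203,-4.0829) (cross=-39.591)
ex = (C−B)/|BC| = (0.6277,-0.7784); ey = (0.7784,0.6277)
P = B + -0.65·ex + 3.36·ey = (3.1891,2.4244)

3.19 2.42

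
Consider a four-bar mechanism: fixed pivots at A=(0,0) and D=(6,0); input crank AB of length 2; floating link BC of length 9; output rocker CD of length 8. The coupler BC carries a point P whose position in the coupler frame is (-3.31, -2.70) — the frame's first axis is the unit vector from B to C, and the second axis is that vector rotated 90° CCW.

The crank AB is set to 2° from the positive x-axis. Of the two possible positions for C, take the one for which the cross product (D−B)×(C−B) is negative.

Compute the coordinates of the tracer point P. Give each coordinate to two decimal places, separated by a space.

-1.89 1.84

A=(0,0), D=(6.00,0)
B = A + 2.00·(cos2°, sin2°) = (1.9988, 0.0698)
|BD| = 4.0018
circle(B,9.00) ∩ circle(D,8.00): a=4.1249, h=7.9991
  candidates: C₊=(6.2626,7.9957) cross=32.011; C₋=(5.9836,-8.0000) cross=-32.011
  mode - wants cross < 0 → take C=(5.9836,-8.0000) (cross=-32.011)
ex = (C−B)/|BC| = (0.4428,-0.8966); ey = (0.8966,0.4428)
P = B + -3.31·ex + -2.70·ey = (-1.8877,1.8422)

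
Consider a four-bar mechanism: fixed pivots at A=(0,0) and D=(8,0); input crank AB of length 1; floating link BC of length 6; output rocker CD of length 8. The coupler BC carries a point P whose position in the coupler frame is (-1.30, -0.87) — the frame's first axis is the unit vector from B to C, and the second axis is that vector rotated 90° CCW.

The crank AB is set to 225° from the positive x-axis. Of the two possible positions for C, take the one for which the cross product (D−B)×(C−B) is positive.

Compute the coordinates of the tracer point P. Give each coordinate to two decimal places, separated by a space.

-0.41 -2.24

A=(0,0), D=(8.00,0)
B = A + 1.00·(cos225°, sin225°) = (-0.7071, -0.7071)
|BD| = 8.7358
circle(B,6.00) ∩ circle(D,8.00): a=2.7653, h=5.3248
  candidates: C₊=(1.6181,4.8240) cross=46.516; C₋=(2.4801,-5.7906) cross=-46.516
  mode + wants cross > 0 → take C=(1.6181,4.8240) (cross=46.516)
ex = (C−B)/|BC| = (0.3875,0.9219); ey = (-0.9219,0.3875)
P = B + -1.30·ex + -0.87·ey = (-0.4089,-2.2427)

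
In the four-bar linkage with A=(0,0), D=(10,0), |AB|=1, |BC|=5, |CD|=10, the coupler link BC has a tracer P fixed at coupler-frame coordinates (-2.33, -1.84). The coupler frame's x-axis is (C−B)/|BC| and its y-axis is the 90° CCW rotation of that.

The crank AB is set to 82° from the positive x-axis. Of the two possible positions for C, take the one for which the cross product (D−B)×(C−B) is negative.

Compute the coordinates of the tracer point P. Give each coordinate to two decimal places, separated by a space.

A=(0,0), D=(10.00,0)
B = A + 1.00·(cos82°, sin82°) = (0.1392, 0.9903)
|BD| = 9.9104
circle(B,5.00) ∩ circle(D,10.00): a=1.1713, h=4.8609
  candidates: C₊=(1.7903,5.7098) cross=48.173; C₋=(0.8189,-3.9633) cross=-48.173
  mode - wants cross < 0 → take C=(0.8189,-3.9633) (cross=-48.173)
ex = (C−B)/|BC| = (0.1360,-0.9907); ey = (0.9907,0.1360)
P = B + -2.33·ex + -1.84·ey = (-2.0005,3.0485)

-2.00 3.05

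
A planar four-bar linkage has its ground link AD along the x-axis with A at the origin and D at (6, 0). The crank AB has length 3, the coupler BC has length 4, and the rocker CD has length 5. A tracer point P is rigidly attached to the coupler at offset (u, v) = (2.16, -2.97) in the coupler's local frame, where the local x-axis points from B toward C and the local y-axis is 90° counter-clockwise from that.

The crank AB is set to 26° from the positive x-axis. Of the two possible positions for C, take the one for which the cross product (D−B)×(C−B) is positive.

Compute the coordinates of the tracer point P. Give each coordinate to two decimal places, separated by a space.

6.34 1.76

A=(0,0), D=(6.00,0)
B = A + 3.00·(cos26°, sin26°) = (2.6964, 1.3151)
|BD| = 3.5558
circle(B,4.00) ∩ circle(D,5.00): a=0.5123, h=3.9671
  candidates: C₊=(4.6396,4.8114) cross=14.106; C₋=(1.7051,-2.5601) cross=-14.106
  mode + wants cross > 0 → take C=(4.6396,4.8114) (cross=14.106)
ex = (C−B)/|BC| = (0.4858,0.8741); ey = (-0.8741,0.4858)
P = B + 2.16·ex + -2.97·ey = (6.3417,1.7602)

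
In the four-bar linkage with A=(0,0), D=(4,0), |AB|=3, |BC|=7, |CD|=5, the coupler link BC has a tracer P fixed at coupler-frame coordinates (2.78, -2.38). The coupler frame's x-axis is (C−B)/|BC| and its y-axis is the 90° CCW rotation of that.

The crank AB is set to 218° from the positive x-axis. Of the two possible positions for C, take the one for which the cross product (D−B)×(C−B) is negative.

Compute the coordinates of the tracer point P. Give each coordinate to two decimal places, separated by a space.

-0.95 -5.22

A=(0,0), D=(4.00,0)
B = A + 3.00·(cos218°, sin218°) = (-2.3640, -1.8470)
|BD| = 6.6266
circle(B,7.00) ∩ circle(D,5.00): a=5.1242, h=4.7689
  candidates: C₊=(1.2279,4.1612) cross=31.602; C₋=(3.8863,-4.9987) cross=-31.602
  mode - wants cross < 0 → take C=(3.8863,-4.9987) (cross=-31.602)
ex = (C−B)/|BC| = (0.8929,-0.4502); ey = (0.4502,0.8929)
P = B + 2.78·ex + -2.38·ey = (-0.9533,-5.2238)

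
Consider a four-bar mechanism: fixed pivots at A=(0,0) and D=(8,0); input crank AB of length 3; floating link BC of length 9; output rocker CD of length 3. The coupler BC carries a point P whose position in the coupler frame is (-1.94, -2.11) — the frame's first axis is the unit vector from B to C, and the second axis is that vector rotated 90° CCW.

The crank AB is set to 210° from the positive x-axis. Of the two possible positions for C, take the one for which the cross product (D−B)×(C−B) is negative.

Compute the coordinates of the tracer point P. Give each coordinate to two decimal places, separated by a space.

A=(0,0), D=(8.00,0)
B = A + 3.00·(cos210°, sin210°) = (-2.5981, -1.5000)
|BD| = 10.7037
circle(B,9.00) ∩ circle(D,3.00): a=8.7152, h=2.2463
  candidates: C₊=(5.7163,1.9454) cross=24.043; C₋=(6.3459,-2.5028) cross=-24.043
  mode - wants cross < 0 → take C=(6.3459,-2.5028) (cross=-24.043)
ex = (C−B)/|BC| = (0.9938,-0.1114); ey = (0.1114,0.9938)
P = B + -1.94·ex + -2.11·ey = (-4.7611,-3.3807)

-4.76 -3.38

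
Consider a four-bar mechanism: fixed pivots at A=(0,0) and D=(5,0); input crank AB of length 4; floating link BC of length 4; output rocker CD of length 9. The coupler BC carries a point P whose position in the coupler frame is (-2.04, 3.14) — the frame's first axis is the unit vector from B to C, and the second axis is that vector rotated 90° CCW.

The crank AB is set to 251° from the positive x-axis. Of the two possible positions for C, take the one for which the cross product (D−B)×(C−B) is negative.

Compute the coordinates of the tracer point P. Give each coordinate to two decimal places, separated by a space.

A=(0,0), D=(5.00,0)
B = A + 4.00·(cos251°, sin251°) = (-1.3023, -3.7821)
|BD| = 7.3500
circle(B,4.00) ∩ circle(D,9.00): a=-0.7468, h=3.9297
  candidates: C₊=(-3.9647,-0.7968) cross=28.883; C₋=(0.0795,-7.5358) cross=-28.883
  mode - wants cross < 0 → take C=(0.0795,-7.5358) (cross=-28.883)
ex = (C−B)/|BC| = (0.3454,-0.9384); ey = (0.9384,0.3454)
P = B + -2.04·ex + 3.14·ey = (0.9397,-0.7830)

0.94 -0.78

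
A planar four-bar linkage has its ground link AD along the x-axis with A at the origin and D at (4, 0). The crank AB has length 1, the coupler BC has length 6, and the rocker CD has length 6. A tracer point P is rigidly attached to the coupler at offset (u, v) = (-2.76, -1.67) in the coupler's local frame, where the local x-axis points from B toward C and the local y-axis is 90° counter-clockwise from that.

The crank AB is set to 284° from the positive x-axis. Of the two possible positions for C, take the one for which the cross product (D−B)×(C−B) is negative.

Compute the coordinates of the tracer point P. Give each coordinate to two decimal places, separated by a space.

A=(0,0), D=(4.00,0)
B = A + 1.00·(cos284°, sin284°) = (0.2419, -0.9703)
|BD| = 3.8813
circle(B,6.00) ∩ circle(D,6.00): a=1.9407, h=5.6775
  candidates: C₊=(0.7016,5.0121) cross=22.036; C₋=(3.5403,-5.9824) cross=-22.036
  mode - wants cross < 0 → take C=(3.5403,-5.9824) (cross=-22.036)
ex = (C−B)/|BC| = (0.5497,-0.8353); ey = (0.8353,0.5497)
P = B + -2.76·ex + -1.67·ey = (-2.6703,0.4172)

-2.67 0.42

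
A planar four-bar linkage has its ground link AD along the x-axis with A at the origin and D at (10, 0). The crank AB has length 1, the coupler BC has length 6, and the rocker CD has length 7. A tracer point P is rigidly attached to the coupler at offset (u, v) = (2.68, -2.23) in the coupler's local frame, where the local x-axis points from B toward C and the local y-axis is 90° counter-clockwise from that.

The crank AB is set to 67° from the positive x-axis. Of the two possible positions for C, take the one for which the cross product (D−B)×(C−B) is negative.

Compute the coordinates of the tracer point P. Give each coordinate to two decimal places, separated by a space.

0.30 -2.56

A=(0,0), D=(10.00,0)
B = A + 1.00·(cos67°, sin67°) = (0.3907, 0.9205)
|BD| = 9.6533
circle(B,6.00) ∩ circle(D,7.00): a=4.1533, h=4.3302
  candidates: C₊=(4.9380,4.8349) cross=41.800; C₋=(4.1122,-3.7860) cross=-41.800
  mode - wants cross < 0 → take C=(4.1122,-3.7860) (cross=-41.800)
ex = (C−B)/|BC| = (0.6202,-0.7844); ey = (0.7844,0.6202)
P = B + 2.68·ex + -2.23·ey = (0.3037,-2.5649)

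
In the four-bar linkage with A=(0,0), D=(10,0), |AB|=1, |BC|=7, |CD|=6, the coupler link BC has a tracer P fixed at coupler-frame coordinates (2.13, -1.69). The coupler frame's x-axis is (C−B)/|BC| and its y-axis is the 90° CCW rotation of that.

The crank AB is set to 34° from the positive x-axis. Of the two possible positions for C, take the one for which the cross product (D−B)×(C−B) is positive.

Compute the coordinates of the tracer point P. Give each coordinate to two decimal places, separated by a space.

A=(0,0), D=(10.00,0)
B = A + 1.00·(cos34°, sin34°) = (0.8290, 0.5592)
|BD| = 9.1880
circle(B,7.00) ∩ circle(D,6.00): a=5.3014, h=4.5711
  candidates: C₊=(6.3989,4.7991) cross=41.999; C₋=(5.8425,-4.3261) cross=-41.999
  mode + wants cross > 0 → take C=(6.3989,4.7991) (cross=41.999)
ex = (C−B)/|BC| = (0.7957,0.6057); ey = (-0.6057,0.7957)
P = B + 2.13·ex + -1.69·ey = (3.5475,0.5046)

3.55 0.50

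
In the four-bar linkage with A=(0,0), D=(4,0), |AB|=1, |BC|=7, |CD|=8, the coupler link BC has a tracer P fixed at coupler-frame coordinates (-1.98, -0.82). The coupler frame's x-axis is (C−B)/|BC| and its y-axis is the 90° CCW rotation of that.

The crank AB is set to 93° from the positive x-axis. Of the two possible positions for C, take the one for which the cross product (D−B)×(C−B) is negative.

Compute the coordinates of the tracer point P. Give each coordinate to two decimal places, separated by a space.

-0.46 3.10

A=(0,0), D=(4.00,0)
B = A + 1.00·(cos93°, sin93°) = (-0.0523, 0.9986)
|BD| = 4.1736
circle(B,7.00) ∩ circle(D,8.00): a=0.2898, h=6.9940
  candidates: C₊=(1.9025,7.7201) cross=29.190; C₋=(-1.4445,-5.8615) cross=-29.190
  mode - wants cross < 0 → take C=(-1.4445,-5.8615) (cross=-29.190)
ex = (C−B)/|BC| = (-0.1989,-0.9800); ey = (0.9800,-0.1989)
P = B + -1.98·ex + -0.82·ey = (-0.4622,3.1022)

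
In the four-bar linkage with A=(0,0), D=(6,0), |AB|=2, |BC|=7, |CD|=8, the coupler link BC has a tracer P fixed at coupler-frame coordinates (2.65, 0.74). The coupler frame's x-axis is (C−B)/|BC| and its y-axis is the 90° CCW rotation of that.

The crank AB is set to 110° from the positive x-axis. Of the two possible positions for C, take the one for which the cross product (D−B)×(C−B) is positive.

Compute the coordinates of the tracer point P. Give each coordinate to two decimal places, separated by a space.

0.26 4.46

A=(0,0), D=(6.00,0)
B = A + 2.00·(cos110°, sin110°) = (-0.6840, 1.8794)
|BD| = 6.9432
circle(B,7.00) ∩ circle(D,8.00): a=2.3914, h=6.5788
  candidates: C₊=(3.3989,7.5653) cross=45.678; C₋=(-0.1626,-5.1012) cross=-45.678
  mode + wants cross > 0 → take C=(3.3989,7.5653) (cross=45.678)
ex = (C−B)/|BC| = (0.5833,0.8123); ey = (-0.8123,0.5833)
P = B + 2.65·ex + 0.74·ey = (0.2605,4.4635)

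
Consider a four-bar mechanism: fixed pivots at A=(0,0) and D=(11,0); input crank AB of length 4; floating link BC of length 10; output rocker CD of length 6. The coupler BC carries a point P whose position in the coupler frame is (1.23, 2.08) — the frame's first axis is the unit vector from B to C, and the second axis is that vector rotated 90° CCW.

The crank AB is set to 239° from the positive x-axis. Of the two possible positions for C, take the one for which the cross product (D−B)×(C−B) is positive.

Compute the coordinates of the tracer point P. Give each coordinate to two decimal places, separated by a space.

-2.41 -1.04

A=(0,0), D=(11.00,0)
B = A + 4.00·(cos239°, sin239°) = (-2.0602, -3.4287)
|BD| = 13.5027
circle(B,10.00) ∩ circle(D,6.00): a=9.1213, h=4.0991
  candidates: C₊=(5.7213,2.8522) cross=55.349; C₋=(7.8030,-5.0773) cross=-55.349
  mode + wants cross > 0 → take C=(5.7213,2.8522) (cross=55.349)
ex = (C−B)/|BC| = (0.7781,0.6281); ey = (-0.6281,0.7781)
P = B + 1.23·ex + 2.08·ey = (-2.4095,-1.0376)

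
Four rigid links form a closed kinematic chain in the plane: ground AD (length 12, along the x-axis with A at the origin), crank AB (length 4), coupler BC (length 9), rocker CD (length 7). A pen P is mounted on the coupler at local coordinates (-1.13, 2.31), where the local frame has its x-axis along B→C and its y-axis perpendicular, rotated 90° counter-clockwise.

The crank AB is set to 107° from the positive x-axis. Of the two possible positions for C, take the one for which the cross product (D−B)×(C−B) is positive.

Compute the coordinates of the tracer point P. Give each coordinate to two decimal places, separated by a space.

A=(0,0), D=(12.00,0)
B = A + 4.00·(cos107°, sin107°) = (-1.1695, 3.8252)
|BD| = 13.7138
circle(B,9.00) ∩ circle(D,7.00): a=8.0236, h=4.0770
  candidates: C₊=(7.6729,5.5024) cross=55.911; C₋=(5.3985,-2.3280) cross=-55.911
  mode + wants cross > 0 → take C=(7.6729,5.5024) (cross=55.911)
ex = (C−B)/|BC| = (0.9825,0.1863); ey = (-0.1863,0.9825)
P = B + -1.13·ex + 2.31·ey = (-2.7102,5.8842)

-2.71 5.88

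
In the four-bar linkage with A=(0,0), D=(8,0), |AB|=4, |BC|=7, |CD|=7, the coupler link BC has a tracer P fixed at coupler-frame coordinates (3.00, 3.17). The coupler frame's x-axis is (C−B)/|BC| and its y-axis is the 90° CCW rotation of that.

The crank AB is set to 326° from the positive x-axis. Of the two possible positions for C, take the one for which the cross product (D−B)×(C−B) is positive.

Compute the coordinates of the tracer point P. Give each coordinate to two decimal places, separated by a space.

-0.04 0.55

A=(0,0), D=(8.00,0)
B = A + 4.00·(cos326°, sin326°) = (3.3162, -2.2368)
|BD| = 5.1905
circle(B,7.00) ∩ circle(D,7.00): a=2.5953, h=6.5011
  candidates: C₊=(2.8565,4.7481) cross=33.744; C₋=(8.4596,-6.9849) cross=-33.744
  mode + wants cross > 0 → take C=(2.8565,4.7481) (cross=33.744)
ex = (C−B)/|BC| = (-0.0657,0.9978); ey = (-0.9978,-0.0657)
P = B + 3.00·ex + 3.17·ey = (-0.0440,0.5486)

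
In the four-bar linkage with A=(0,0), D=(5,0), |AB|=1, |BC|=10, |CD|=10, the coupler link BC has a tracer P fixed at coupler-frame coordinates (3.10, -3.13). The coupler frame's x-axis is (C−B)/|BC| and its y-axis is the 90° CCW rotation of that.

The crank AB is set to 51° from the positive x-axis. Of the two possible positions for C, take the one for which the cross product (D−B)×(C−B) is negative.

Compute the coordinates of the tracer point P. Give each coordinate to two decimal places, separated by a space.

-2.35 -2.47

A=(0,0), D=(5.00,0)
B = A + 1.00·(cos51°, sin51°) = (0.6293, 0.7771)
|BD| = 4.4392
circle(B,10.00) ∩ circle(D,10.00): a=2.2196, h=9.7506
  candidates: C₊=(4.5216,9.9886) cross=43.285; C₋=(1.1077,-9.2114) cross=-43.285
  mode - wants cross < 0 → take C=(1.1077,-9.2114) (cross=-43.285)
ex = (C−B)/|BC| = (0.0478,-0.9989); ey = (0.9989,0.0478)
P = B + 3.10·ex + -3.13·ey = (-2.3488,-2.4690)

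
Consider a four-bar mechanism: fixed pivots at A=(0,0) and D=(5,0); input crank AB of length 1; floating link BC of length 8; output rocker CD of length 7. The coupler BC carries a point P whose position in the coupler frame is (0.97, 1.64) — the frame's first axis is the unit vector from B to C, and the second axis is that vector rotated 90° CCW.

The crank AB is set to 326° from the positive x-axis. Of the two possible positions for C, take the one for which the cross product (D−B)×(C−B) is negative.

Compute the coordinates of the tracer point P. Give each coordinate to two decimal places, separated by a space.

2.72 -0.36

A=(0,0), D=(5.00,0)
B = A + 1.00·(cos326°, sin326°) = (0.8290, -0.5592)
|BD| = 4.2083
circle(B,8.00) ∩ circle(D,7.00): a=3.8863, h=6.9926
  candidates: C₊=(3.7517,6.8878) cross=29.427; C₋=(5.6101,-6.9734) cross=-29.427
  mode - wants cross < 0 → take C=(5.6101,-6.9734) (cross=-29.427)
ex = (C−B)/|BC| = (0.5976,-0.8018); ey = (0.8018,0.5976)
P = B + 0.97·ex + 1.64·ey = (2.7236,-0.3568)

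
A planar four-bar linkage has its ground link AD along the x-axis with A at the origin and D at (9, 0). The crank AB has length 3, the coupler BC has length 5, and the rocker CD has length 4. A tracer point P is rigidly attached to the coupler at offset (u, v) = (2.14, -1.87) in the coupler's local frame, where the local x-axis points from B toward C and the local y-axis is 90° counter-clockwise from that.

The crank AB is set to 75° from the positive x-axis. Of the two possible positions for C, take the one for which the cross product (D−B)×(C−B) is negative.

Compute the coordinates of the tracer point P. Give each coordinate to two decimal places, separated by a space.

A=(0,0), D=(9.00,0)
B = A + 3.00·(cos75°, sin75°) = (0.7765, 2.8978)
|BD| = 8.7192
circle(B,5.00) ∩ circle(D,4.00): a=4.8757, h=1.1080
  candidates: C₊=(5.7432,2.3224) cross=9.661; C₋=(5.0068,0.2323) cross=-9.661
  mode - wants cross < 0 → take C=(5.0068,0.2323) (cross=-9.661)
ex = (C−B)/|BC| = (0.8461,-0.5331); ey = (0.5331,0.8461)
P = B + 2.14·ex + -1.87·ey = (1.5901,0.1748)

1.59 0.17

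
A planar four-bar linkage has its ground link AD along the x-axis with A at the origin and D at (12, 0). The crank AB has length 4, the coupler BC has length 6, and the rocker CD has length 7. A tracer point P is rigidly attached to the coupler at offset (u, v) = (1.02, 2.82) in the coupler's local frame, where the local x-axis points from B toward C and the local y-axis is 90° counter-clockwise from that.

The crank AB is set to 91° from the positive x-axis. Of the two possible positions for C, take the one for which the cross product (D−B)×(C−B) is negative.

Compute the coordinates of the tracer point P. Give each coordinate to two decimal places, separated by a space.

A=(0,0), D=(12.00,0)
B = A + 4.00·(cos91°, sin91°) = (-0.0698, 3.9994)
|BD| = 12.7152
circle(B,6.00) ∩ circle(D,7.00): a=5.8464, h=1.3490
  candidates: C₊=(5.9042,3.4410) cross=17.153; C₋=(5.0555,0.8799) cross=-17.153
  mode - wants cross < 0 → take C=(5.0555,0.8799) (cross=-17.153)
ex = (C−B)/|BC| = (0.8542,-0.5199); ey = (0.5199,0.8542)
P = B + 1.02·ex + 2.82·ey = (2.2676,5.8780)

2.27 5.88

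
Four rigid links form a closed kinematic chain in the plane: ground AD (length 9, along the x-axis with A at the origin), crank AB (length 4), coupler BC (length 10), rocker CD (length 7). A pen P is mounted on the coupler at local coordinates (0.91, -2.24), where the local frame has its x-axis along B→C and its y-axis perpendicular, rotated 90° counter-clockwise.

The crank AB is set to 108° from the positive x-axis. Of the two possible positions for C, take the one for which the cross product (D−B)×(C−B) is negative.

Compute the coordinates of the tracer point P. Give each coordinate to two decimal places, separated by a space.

A=(0,0), D=(9.00,0)
B = A + 4.00·(cos108°, sin108°) = (-1.2361, 3.8042)
|BD| = 10.9201
circle(B,10.00) ∩ circle(D,7.00): a=7.7952, h=6.2638
  candidates: C₊=(8.2529,6.9600) cross=68.401; C₋=(3.8887,-4.7828) cross=-68.401
  mode - wants cross < 0 → take C=(3.8887,-4.7828) (cross=-68.401)
ex = (C−B)/|BC| = (0.5125,-0.8587); ey = (0.8587,0.5125)
P = B + 0.91·ex + -2.24·ey = (-2.6932,1.8749)

-2.69 1.87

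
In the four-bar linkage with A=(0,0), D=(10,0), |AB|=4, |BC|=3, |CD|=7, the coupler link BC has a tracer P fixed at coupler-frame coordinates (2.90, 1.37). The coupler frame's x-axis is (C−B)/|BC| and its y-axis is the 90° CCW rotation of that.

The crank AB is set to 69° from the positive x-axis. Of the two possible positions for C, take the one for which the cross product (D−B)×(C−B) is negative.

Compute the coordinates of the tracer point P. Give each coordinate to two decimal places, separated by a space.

A=(0,0), D=(10.00,0)
B = A + 4.00·(cos69°, sin69°) = (1.4335, 3.7343)
|BD| = 9.3451
circle(B,3.00) ∩ circle(D,7.00): a=2.5324, h=1.6084
  candidates: C₊=(4.3976,4.1968) cross=15.031; C₋=(3.1121,1.2479) cross=-15.031
  mode - wants cross < 0 → take C=(3.1121,1.2479) (cross=-15.031)
ex = (C−B)/|BC| = (0.5596,-0.8288); ey = (0.8288,0.5596)
P = B + 2.90·ex + 1.37·ey = (4.1916,2.0974)

4.19 2.10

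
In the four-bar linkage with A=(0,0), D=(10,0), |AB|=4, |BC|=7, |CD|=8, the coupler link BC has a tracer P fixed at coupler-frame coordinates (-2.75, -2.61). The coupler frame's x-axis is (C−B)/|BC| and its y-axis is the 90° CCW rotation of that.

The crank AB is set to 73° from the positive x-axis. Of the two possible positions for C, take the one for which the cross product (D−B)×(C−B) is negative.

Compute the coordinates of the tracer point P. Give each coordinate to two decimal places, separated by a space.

-1.95 5.99

A=(0,0), D=(10.00,0)
B = A + 4.00·(cos73°, sin73°) = (1.1695, 3.8252)
|BD| = 9.6234
circle(B,7.00) ∩ circle(D,8.00): a=4.0324, h=5.7219
  candidates: C₊=(7.1440,7.4728) cross=55.064; C₋=(2.5952,-3.0281) cross=-55.064
  mode - wants cross < 0 → take C=(2.5952,-3.0281) (cross=-55.064)
ex = (C−B)/|BC| = (0.2037,-0.9790); ey = (0.9790,0.2037)
P = B + -2.75·ex + -2.61·ey = (-1.9459,5.9860)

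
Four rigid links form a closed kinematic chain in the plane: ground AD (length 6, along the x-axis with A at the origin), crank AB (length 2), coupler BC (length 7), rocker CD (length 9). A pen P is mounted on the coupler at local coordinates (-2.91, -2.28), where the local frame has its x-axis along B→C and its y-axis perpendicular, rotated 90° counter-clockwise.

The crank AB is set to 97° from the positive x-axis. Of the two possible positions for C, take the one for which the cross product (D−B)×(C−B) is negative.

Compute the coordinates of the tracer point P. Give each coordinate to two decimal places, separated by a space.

-1.94 5.27

A=(0,0), D=(6.00,0)
B = A + 2.00·(cos97°, sin97°) = (-0.2437, 1.9851)
|BD| = 6.5517
circle(B,7.00) ∩ circle(D,9.00): a=0.8337, h=6.9502
  candidates: C₊=(2.6566,8.3560) cross=45.535; C₋=(-1.5550,-4.8910) cross=-45.535
  mode - wants cross < 0 → take C=(-1.5550,-4.8910) (cross=-45.535)
ex = (C−B)/|BC| = (-0.1873,-0.9823); ey = (0.9823,-0.1873)
P = B + -2.91·ex + -2.28·ey = (-1.9383,5.2707)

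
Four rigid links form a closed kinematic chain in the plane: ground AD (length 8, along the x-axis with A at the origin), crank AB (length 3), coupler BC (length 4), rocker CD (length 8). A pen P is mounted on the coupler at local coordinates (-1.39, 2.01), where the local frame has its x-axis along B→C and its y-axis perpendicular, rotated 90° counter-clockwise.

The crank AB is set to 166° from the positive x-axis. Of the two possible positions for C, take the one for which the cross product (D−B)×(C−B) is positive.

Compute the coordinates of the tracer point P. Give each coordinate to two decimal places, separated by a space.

-5.14 1.72

A=(0,0), D=(8.00,0)
B = A + 3.00·(cos166°, sin166°) = (-2.9109, 0.7258)
|BD| = 10.9350
circle(B,4.00) ∩ circle(D,8.00): a=3.2727, h=2.2999
  candidates: C₊=(0.5073,2.8033) cross=25.149; C₋=(0.2020,-1.7862) cross=-25.149
  mode + wants cross > 0 → take C=(0.5073,2.8033) (cross=25.149)
ex = (C−B)/|BC| = (0.8545,0.5194); ey = (-0.5194,0.8545)
P = B + -1.39·ex + 2.01·ey = (-5.1427,1.7214)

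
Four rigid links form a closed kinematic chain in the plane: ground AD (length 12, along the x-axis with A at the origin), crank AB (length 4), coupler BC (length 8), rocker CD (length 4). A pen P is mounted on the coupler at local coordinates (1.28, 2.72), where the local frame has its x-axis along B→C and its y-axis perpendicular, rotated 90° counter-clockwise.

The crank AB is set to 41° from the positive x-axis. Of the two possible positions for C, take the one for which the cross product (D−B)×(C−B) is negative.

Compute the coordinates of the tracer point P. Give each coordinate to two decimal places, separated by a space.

A=(0,0), D=(12.00,0)
B = A + 4.00·(cos41°, sin41°) = (3.0188, 2.6242)
|BD| = 9.3567
circle(B,8.00) ∩ circle(D,4.00): a=7.2434, h=3.3961
  candidates: C₊=(10.9240,3.8526) cross=31.777; C₋=(9.0190,-2.6671) cross=-31.777
  mode - wants cross < 0 → take C=(9.0190,-2.6671) (cross=-31.777)
ex = (C−B)/|BC| = (0.7500,-0.6614); ey = (0.6614,0.7500)
P = B + 1.28·ex + 2.72·ey = (5.7779,3.8177)

5.78 3.82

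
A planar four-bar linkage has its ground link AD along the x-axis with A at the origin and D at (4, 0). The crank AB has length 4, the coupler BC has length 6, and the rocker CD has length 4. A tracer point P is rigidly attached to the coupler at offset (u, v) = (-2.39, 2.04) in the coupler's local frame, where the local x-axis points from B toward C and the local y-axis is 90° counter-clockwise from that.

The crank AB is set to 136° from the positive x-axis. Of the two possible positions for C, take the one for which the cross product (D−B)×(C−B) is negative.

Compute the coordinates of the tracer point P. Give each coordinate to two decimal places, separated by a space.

A=(0,0), D=(4.00,0)
B = A + 4.00·(cos136°, sin136°) = (-2.8774, 2.7786)
|BD| = 7.4175
circle(B,6.00) ∩ circle(D,4.00): a=5.0569, h=3.2292
  candidates: C₊=(3.0210,3.8783) cross=23.952; C₋=(0.6016,-2.1098) cross=-23.952
  mode - wants cross < 0 → take C=(0.6016,-2.1098) (cross=-23.952)
ex = (C−B)/|BC| = (0.5798,-0.8147); ey = (0.8147,0.5798)
P = B + -2.39·ex + 2.04·ey = (-2.6011,5.9087)

-2.60 5.91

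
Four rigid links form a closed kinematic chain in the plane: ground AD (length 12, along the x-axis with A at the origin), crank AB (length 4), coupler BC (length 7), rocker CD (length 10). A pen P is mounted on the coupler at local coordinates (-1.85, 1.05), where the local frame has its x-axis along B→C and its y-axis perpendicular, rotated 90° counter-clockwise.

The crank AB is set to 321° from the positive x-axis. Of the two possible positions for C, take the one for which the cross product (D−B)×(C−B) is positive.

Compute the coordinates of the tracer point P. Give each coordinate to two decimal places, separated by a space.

2.07 -4.37

A=(0,0), D=(12.00,0)
B = A + 4.00·(cos321°, sin321°) = (3.1086, -2.5173)
|BD| = 9.2409
circle(B,7.00) ∩ circle(D,10.00): a=1.8610, h=6.7481
  candidates: C₊=(3.0609,4.4826) cross=62.358; C₋=(6.7374,-8.5032) cross=-62.358
  mode + wants cross > 0 → take C=(3.0609,4.4826) (cross=62.358)
ex = (C−B)/|BC| = (-0.0068,1.0000); ey = (-1.0000,-0.0068)
P = B + -1.85·ex + 1.05·ey = (2.0712,-4.3744)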